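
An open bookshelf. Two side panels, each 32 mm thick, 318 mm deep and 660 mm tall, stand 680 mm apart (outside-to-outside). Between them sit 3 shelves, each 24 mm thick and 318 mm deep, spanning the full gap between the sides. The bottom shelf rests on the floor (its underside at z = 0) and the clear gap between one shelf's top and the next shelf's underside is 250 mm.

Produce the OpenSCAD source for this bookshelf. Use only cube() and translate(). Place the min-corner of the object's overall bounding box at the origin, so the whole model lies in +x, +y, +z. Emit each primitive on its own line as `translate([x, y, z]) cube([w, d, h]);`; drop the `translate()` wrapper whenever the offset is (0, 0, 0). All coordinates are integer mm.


cube([32, 318, 660]);
translate([648, 0, 0]) cube([32, 318, 660]);
translate([32, 0, 0]) cube([616, 318, 24]);
translate([32, 0, 274]) cube([616, 318, 24]);
translate([32, 0, 548]) cube([616, 318, 24]);


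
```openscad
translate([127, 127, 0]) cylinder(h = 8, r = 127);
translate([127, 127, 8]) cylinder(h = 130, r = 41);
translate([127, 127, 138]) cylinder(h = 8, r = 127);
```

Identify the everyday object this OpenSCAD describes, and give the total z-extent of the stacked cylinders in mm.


A spool. The overall height is 146 mm.

Three coaxial cylinders, large–small–large — a spool. Two 8 mm flanges and a 130 mm core give 8 + 130 + 8 = 146 mm.


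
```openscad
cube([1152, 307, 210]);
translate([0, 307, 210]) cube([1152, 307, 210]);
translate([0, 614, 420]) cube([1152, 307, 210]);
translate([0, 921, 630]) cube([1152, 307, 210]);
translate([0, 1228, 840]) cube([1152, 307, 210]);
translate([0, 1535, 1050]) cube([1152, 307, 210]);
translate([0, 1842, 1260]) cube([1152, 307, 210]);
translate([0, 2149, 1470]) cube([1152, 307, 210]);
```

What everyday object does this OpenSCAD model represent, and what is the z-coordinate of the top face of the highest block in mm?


A staircase. The total rise is 1680 mm.

8 identical blocks, each offset up and back from the previous — a staircase. Each step is 210 mm tall and there are 8 of them, so the total rise is 8 × 210 = 1680 mm.


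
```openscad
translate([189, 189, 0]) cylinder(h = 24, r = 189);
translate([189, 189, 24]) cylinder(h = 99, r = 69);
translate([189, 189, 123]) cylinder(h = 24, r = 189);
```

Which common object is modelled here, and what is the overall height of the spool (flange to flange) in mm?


A spool. The overall height is 147 mm.

Three coaxial cylinders, large–small–large — a spool. Two 24 mm flanges and a 99 mm core give 24 + 99 + 24 = 147 mm.


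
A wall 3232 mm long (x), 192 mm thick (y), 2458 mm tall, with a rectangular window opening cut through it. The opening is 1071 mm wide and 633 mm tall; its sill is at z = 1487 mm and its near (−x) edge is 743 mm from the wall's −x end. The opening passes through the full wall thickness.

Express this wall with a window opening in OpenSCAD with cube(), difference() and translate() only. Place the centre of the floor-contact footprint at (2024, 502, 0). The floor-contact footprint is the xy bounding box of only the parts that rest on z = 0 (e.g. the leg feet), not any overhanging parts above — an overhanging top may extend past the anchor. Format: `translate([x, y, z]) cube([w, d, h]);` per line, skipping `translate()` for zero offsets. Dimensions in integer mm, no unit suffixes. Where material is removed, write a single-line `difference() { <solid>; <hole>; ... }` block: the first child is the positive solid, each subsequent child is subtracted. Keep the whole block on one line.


difference() { translate([408, 406, 0]) cube([3232, 192, 2458]); translate([1151, 406, 1487]) cube([1071, 192, 633]); }


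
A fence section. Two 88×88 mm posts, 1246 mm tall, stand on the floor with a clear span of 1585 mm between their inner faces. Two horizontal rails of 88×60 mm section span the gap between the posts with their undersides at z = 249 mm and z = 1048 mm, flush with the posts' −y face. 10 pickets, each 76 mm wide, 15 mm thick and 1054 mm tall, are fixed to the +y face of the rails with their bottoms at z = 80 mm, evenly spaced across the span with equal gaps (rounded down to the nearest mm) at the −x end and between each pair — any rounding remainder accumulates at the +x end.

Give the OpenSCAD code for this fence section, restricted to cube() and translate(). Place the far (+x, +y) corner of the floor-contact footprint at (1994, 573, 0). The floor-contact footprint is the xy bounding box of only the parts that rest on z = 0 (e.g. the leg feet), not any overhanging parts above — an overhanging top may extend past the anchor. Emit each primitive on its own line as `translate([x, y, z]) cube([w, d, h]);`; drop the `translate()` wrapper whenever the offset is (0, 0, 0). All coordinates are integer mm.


translate([233, 485, 0]) cube([88, 88, 1246]);
translate([1906, 485, 0]) cube([88, 88, 1246]);
translate([321, 485, 249]) cube([1585, 88, 60]);
translate([321, 485, 1048]) cube([1585, 88, 60]);
translate([396, 573, 80]) cube([76, 15, 1054]);
translate([547, 573, 80]) cube([76, 15, 1054]);
translate([698, 573, 80]) cube([76, 15, 1054]);
translate([849, 573, 80]) cube([76, 15, 1054]);
translate([1000, 573, 80]) cube([76, 15, 1054]);
translate([1151, 573, 80]) cube([76, 15, 1054]);
translate([1302, 573, 80]) cube([76, 15, 1054]);
translate([1453, 573, 80]) cube([76, 15, 1054]);
translate([1604, 573, 80]) cube([76, 15, 1054]);
translate([1755, 573, 80]) cube([76, 15, 1054]);


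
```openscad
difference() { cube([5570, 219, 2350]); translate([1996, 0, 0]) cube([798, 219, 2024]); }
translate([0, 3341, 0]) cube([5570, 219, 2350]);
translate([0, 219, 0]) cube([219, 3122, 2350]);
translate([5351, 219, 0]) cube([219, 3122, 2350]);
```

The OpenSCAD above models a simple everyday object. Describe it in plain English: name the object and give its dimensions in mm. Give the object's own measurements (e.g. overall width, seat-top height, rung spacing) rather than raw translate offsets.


A single room: four walls, each 2350 mm tall and 219 mm thick, enclosing an outside footprint 5570×3560 mm (x × y), no floor or roof. The front and back walls (−y and +y sides) run the full x-width; the side walls fit between their inner faces. A door opening 798 mm wide and 2024 mm tall is cut through the front wall from the floor up, its −x edge 1996 mm from the wall's −x end.


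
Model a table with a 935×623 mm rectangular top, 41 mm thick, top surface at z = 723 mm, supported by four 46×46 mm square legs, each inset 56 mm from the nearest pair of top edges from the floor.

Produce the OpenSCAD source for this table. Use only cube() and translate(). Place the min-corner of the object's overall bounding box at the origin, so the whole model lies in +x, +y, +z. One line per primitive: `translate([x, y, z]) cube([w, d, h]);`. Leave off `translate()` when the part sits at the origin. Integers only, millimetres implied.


translate([0, 0, 682]) cube([935, 623, 41]);
translate([56, 56, 0]) cube([46, 46, 682]);
translate([833, 56, 0]) cube([46, 46, 682]);
translate([56, 521, 0]) cube([46, 46, 682]);
translate([833, 521, 0]) cube([46, 46, 682]);


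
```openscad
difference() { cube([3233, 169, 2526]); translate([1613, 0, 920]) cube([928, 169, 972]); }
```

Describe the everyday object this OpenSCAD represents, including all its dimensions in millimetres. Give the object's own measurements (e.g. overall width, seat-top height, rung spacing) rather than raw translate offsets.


A wall 3233 mm long (x), 169 mm thick (y), 2526 mm tall, with a rectangular window opening cut through it. The opening is 928 mm wide and 972 mm tall; its sill is at z = 920 mm and its near (−x) edge is 1613 mm from the wall's −x end. The opening passes through the full wall thickness.


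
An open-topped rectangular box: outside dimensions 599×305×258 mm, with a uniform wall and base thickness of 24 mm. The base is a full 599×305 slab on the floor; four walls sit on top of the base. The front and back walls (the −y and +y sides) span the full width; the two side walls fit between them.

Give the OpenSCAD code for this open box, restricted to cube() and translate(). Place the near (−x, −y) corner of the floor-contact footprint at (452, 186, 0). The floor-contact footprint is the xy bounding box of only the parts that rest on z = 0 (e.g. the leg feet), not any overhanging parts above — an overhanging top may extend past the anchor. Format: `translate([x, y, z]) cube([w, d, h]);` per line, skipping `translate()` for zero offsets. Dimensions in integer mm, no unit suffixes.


translate([452, 186, 0]) cube([599, 305, 24]);
translate([452, 186, 24]) cube([599, 24, 234]);
translate([452, 467, 24]) cube([599, 24, 234]);
translate([452, 210, 24]) cube([24, 257, 234]);
translate([1027, 210, 24]) cube([24, 257, 234]);


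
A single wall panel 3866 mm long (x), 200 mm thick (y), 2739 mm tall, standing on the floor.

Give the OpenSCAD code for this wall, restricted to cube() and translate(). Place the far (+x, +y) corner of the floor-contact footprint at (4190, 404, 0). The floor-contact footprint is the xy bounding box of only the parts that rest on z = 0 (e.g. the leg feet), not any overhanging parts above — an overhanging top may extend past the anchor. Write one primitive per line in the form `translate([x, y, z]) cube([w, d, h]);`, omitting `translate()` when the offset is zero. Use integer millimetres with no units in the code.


translate([324, 204, 0]) cube([3866, 200, 2739]);


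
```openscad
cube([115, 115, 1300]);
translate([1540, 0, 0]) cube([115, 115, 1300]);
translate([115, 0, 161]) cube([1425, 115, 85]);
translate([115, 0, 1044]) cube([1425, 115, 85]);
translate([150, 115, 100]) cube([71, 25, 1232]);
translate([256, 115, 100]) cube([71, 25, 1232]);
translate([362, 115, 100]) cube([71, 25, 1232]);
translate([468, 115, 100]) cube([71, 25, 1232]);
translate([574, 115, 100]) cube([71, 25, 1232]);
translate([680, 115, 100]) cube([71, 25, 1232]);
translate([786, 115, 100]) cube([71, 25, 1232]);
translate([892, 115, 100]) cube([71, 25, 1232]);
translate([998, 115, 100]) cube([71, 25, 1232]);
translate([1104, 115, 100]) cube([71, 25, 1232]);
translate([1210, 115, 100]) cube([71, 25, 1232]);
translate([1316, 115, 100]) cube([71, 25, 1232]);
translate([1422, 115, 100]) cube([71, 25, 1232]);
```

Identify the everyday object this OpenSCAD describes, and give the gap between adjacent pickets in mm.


A fence section. The picket gap is 35 mm.

Two posts, two rails, 13 pickets — a fence section. Span 1425 mm holds 13 pickets of 71 mm with 14 equal gaps: ⌊(1425 − 13·71) / 14⌋ = 35 mm.


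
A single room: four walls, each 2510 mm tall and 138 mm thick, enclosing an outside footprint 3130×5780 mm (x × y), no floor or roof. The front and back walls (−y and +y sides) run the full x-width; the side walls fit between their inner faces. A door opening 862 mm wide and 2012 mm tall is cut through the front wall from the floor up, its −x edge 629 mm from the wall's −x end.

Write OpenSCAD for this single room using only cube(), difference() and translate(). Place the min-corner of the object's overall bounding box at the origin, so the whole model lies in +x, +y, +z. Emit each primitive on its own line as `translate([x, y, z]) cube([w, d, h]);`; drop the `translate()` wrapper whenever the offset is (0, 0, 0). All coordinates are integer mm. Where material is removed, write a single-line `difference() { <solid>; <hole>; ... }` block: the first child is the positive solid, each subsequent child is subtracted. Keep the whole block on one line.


difference() { cube([3130, 138, 2510]); translate([629, 0, 0]) cube([862, 138, 2012]); }
translate([0, 5642, 0]) cube([3130, 138, 2510]);
translate([0, 138, 0]) cube([138, 5504, 2510]);
translate([2992, 138, 0]) cube([138, 5504, 2510]);


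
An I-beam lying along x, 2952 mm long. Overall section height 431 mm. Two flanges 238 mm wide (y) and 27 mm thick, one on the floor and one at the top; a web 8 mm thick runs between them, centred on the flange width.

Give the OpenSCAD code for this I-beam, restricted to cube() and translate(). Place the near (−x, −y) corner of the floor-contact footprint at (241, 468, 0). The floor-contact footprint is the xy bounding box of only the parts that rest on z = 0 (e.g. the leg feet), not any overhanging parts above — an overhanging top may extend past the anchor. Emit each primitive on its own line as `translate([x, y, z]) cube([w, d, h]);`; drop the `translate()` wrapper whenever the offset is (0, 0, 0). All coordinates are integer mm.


translate([241, 468, 0]) cube([2952, 238, 27]);
translate([241, 583, 27]) cube([2952, 8, 377]);
translate([241, 468, 404]) cube([2952, 238, 27]);


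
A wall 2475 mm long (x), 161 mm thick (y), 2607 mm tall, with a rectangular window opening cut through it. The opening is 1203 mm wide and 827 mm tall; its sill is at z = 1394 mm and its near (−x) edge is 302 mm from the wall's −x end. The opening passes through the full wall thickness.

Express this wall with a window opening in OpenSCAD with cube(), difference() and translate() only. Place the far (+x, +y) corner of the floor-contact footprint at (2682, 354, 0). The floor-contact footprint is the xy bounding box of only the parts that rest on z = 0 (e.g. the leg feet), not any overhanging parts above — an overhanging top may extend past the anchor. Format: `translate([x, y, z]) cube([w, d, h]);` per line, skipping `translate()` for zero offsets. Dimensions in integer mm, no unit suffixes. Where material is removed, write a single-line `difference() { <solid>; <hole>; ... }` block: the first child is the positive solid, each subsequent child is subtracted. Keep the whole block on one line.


difference() { translate([207, 193, 0]) cube([2475, 161, 2607]); translate([509, 193, 1394]) cube([1203, 161, 827]); }


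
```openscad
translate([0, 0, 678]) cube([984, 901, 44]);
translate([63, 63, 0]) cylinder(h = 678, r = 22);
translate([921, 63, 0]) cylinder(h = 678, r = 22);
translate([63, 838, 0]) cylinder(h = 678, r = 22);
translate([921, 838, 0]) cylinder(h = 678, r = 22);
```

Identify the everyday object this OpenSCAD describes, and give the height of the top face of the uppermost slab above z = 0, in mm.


A table. The table height is 722 mm.

A 984×901×44 slab sits at z = 678 on four Ø44 mm round legs — a table. The top surface is at 678 + 44 = 722 mm.


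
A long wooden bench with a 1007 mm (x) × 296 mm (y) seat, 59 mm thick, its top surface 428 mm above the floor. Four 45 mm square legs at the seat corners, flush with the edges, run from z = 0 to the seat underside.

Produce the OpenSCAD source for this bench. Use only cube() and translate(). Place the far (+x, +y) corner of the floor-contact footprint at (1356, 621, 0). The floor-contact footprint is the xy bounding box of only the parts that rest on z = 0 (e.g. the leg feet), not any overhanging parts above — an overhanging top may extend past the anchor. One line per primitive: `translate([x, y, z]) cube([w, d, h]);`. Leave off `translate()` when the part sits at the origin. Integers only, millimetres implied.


translate([349, 325, 369]) cube([1007, 296, 59]);
translate([349, 325, 0]) cube([45, 45, 369]);
translate([349, 576, 0]) cube([45, 45, 369]);
translate([1311, 325, 0]) cube([45, 45, 369]);
translate([1311, 576, 0]) cube([45, 45, 369]);


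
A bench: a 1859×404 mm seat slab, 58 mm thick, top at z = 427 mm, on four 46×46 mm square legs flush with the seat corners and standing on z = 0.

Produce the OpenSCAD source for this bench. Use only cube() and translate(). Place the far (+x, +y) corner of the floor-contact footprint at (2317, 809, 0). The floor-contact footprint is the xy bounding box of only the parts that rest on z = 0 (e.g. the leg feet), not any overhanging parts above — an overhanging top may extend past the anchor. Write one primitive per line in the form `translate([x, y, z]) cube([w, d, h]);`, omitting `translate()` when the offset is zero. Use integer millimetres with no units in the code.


translate([458, 405, 369]) cube([1859, 404, 58]);
translate([458, 405, 0]) cube([46, 46, 369]);
translate([458, 763, 0]) cube([46, 46, 369]);
translate([2271, 405, 0]) cube([46, 46, 369]);
translate([2271, 763, 0]) cube([46, 46, 369]);


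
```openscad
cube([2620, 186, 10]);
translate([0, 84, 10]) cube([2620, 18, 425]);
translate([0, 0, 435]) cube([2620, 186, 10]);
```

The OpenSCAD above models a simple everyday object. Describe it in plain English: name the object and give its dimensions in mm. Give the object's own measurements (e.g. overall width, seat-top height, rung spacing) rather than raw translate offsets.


An I-beam lying along x, 2620 mm long. Overall section height 445 mm. Two flanges 186 mm wide (y) and 10 mm thick, one on the floor and one at the top; a web 18 mm thick runs between them, centred on the flange width.


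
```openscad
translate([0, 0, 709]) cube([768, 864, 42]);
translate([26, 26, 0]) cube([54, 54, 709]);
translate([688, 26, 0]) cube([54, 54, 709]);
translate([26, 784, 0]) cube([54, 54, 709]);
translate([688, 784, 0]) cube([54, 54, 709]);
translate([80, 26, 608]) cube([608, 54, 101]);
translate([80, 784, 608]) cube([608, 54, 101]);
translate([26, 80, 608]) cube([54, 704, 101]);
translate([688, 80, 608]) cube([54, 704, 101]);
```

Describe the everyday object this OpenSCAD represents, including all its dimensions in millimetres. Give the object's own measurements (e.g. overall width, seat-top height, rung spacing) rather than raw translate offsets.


A rectangular dining table. The top is 768×864×42 mm with its upper surface at z = 751 mm. It stands on four 54×54 mm square legs, each inset 26 mm from the nearest pair of top edges, running from the floor to the underside of the top. Four apron rails, 54 mm thick and 101 mm tall, run between adjacent legs with their top edges flush with the underside of the top and their outer faces flush with the legs' outer faces.


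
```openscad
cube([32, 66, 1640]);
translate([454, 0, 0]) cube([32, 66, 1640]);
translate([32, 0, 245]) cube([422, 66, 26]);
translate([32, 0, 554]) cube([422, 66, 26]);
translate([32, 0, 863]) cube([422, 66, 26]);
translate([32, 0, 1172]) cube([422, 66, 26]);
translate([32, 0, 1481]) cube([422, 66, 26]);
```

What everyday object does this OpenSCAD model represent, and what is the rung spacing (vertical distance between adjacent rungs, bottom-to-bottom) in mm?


A ladder. The rung spacing is 309 mm.

Two tall 32×66 posts with 5 short bars between them — a ladder. Adjacent rungs sit at z = 245 and z = 554, so the spacing is 554 − 245 = 309 mm.


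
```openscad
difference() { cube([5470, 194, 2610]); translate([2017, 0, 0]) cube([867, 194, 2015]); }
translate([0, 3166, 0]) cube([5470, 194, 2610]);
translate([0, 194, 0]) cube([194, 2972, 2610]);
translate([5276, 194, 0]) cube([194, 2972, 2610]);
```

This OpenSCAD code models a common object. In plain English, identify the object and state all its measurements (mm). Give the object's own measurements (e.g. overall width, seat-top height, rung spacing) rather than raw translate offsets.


A single room: four walls, each 2610 mm tall and 194 mm thick, enclosing an outside footprint 5470×3360 mm (x × y), no floor or roof. The front and back walls (−y and +y sides) run the full x-width; the side walls fit between their inner faces. A door opening 867 mm wide and 2015 mm tall is cut through the front wall from the floor up, its −x edge 2017 mm from the wall's −x end.


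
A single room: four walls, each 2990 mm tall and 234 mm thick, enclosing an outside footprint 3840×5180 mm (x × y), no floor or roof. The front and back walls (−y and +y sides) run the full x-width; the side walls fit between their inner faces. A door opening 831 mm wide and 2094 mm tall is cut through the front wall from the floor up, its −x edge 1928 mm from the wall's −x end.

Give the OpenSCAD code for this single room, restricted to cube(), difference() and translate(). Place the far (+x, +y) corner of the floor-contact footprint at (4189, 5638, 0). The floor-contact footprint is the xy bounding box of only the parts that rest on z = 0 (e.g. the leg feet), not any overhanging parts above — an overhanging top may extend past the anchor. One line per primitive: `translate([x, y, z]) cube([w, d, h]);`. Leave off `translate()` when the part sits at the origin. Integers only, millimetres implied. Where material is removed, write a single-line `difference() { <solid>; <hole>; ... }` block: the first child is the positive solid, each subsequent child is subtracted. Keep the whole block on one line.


difference() { translate([349, 458, 0]) cube([3840, 234, 2990]); translate([2277, 458, 0]) cube([831, 234, 2094]); }
translate([349, 5404, 0]) cube([3840, 234, 2990]);
translate([349, 692, 0]) cube([234, 4712, 2990]);
translate([3955, 692, 0]) cube([234, 4712, 2990]);


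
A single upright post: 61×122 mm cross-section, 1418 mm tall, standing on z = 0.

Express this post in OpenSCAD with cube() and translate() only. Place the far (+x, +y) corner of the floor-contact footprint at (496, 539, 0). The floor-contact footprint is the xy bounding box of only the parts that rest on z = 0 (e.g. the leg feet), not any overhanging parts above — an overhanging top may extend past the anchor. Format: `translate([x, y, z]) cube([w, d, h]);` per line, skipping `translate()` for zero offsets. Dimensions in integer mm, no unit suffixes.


translate([435, 417, 0]) cube([61, 122, 1418]);


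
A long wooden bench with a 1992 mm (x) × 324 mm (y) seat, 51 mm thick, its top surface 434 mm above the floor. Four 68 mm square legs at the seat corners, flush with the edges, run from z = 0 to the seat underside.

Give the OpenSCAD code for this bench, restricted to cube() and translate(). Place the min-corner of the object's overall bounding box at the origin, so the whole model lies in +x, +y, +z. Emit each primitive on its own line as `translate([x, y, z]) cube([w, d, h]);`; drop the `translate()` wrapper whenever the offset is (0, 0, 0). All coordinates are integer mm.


translate([0, 0, 383]) cube([1992, 324, 51]);
cube([68, 68, 383]);
translate([0, 256, 0]) cube([68, 68, 383]);
translate([1924, 0, 0]) cube([68, 68, 383]);
translate([1924, 256, 0]) cube([68, 68, 383]);


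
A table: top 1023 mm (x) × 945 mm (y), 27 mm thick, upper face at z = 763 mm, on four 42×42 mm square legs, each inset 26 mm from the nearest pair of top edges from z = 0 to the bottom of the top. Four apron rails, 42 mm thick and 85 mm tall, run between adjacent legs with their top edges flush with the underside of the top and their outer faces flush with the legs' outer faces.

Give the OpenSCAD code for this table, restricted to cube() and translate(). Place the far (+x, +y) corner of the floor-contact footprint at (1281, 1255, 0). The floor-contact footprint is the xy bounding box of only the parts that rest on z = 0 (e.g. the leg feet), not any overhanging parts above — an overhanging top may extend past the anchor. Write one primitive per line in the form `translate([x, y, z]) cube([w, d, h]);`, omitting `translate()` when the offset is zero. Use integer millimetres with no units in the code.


// leg_h = 763 - 27 = 736
// apron z = 736 - 85 = 651
translate([284, 336, 736]) cube([1023, 945, 27]);
translate([310, 362, 0]) cube([42, 42, 736]);
translate([1239, 362, 0]) cube([42, 42, 736]);
translate([310, 1213, 0]) cube([42, 42, 736]);
translate([1239, 1213, 0]) cube([42, 42, 736]);
translate([352, 362, 651]) cube([887, 42, 85]);
translate([352, 1213, 651]) cube([887, 42, 85]);
translate([310, 404, 651]) cube([42, 809, 85]);
translate([1239, 404, 651]) cube([42, 809, 85]);


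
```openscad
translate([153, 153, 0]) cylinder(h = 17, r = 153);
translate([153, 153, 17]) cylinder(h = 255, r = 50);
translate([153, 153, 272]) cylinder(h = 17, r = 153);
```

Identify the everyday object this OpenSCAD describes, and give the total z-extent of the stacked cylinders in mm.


A spool. The overall height is 289 mm.

Three coaxial cylinders, large–small–large — a spool. Two 17 mm flanges and a 255 mm core give 17 + 255 + 17 = 289 mm.


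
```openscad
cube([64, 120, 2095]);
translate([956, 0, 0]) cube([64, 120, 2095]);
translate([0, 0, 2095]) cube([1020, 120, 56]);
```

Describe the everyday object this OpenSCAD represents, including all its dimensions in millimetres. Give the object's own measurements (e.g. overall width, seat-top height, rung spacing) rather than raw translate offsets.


A door frame. The clear opening is 892 mm wide and 2095 mm high. Two 64 mm wide jambs, 120 mm deep, stand either side of the opening from the floor to the top of the opening. A 56 mm thick head sits across the top of both jambs, spanning the full outside width of the frame.


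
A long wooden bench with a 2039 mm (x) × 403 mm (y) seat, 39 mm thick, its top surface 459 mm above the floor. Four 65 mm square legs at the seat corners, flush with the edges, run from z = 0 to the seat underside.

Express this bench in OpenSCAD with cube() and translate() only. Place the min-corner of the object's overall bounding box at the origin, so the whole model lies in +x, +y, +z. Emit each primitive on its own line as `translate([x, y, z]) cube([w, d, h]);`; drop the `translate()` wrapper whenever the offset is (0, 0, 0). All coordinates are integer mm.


translate([0, 0, 420]) cube([2039, 403, 39]);
cube([65, 65, 420]);
translate([0, 338, 0]) cube([65, 65, 420]);
translate([1974, 0, 0]) cube([65, 65, 420]);
translate([1974, 338, 0]) cube([65, 65, 420]);


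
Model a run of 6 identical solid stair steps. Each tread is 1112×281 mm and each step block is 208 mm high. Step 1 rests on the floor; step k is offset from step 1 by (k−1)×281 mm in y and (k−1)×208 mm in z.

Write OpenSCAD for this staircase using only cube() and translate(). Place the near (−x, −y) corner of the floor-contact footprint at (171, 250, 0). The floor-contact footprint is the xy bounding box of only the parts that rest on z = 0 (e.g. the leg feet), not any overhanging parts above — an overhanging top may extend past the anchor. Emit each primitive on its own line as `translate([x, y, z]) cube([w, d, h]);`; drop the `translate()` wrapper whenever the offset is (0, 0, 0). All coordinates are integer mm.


translate([171, 250, 0]) cube([1112, 281, 208]);
translate([171, 531, 208]) cube([1112, 281, 208]);
translate([171, 812, 416]) cube([1112, 281, 208]);
translate([171, 1093, 624]) cube([1112, 281, 208]);
translate([171, 1374, 832]) cube([1112, 281, 208]);
translate([171, 1655, 1040]) cube([1112, 281, 208]);


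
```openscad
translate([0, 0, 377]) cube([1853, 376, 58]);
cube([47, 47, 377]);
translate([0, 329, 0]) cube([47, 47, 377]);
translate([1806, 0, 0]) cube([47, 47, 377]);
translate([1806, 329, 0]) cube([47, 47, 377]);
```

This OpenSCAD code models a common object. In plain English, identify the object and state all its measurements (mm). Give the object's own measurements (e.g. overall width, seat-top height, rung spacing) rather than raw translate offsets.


A bench: a 1853×376 mm seat slab, 58 mm thick, top at z = 435 mm, on four 47×47 mm square legs flush with the seat corners and standing on z = 0.


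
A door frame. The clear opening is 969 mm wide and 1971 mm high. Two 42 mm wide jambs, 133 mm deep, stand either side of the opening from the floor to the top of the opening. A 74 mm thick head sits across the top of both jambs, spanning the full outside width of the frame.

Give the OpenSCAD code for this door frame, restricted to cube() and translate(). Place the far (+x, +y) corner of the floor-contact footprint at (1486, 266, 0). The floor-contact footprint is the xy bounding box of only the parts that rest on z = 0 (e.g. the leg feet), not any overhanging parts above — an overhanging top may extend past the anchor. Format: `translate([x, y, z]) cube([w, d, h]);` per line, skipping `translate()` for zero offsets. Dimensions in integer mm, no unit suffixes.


translate([433, 133, 0]) cube([42, 133, 1971]);
translate([1444, 133, 0]) cube([42, 133, 1971]);
translate([433, 133, 1971]) cube([1053, 133, 74]);


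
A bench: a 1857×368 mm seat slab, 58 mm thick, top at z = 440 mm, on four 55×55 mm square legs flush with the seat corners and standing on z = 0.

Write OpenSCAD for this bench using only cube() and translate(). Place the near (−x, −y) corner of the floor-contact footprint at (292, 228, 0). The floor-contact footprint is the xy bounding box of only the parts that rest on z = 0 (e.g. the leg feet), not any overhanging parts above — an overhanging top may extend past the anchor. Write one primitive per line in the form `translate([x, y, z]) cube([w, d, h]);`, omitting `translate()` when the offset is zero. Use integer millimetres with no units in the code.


// leg_h = 440 − 58 = 382
translate([292, 228, 382]) cube([1857, 368, 58]);
translate([292, 228, 0]) cube([55, 55, 382]);
translate([292, 541, 0]) cube([55, 55, 382]);
translate([2094, 228, 0]) cube([55, 55, 382]);
translate([2094, 541, 0]) cube([55, 55, 382]);


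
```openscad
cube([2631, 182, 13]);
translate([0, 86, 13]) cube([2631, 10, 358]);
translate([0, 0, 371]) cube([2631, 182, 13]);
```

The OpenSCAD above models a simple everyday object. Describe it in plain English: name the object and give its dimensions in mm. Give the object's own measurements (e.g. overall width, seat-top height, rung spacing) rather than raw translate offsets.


An I-beam lying along x, 2631 mm long. Overall section height 384 mm. Two flanges 182 mm wide (y) and 13 mm thick, one on the floor and one at the top; a web 10 mm thick runs between them, centred on the flange width.


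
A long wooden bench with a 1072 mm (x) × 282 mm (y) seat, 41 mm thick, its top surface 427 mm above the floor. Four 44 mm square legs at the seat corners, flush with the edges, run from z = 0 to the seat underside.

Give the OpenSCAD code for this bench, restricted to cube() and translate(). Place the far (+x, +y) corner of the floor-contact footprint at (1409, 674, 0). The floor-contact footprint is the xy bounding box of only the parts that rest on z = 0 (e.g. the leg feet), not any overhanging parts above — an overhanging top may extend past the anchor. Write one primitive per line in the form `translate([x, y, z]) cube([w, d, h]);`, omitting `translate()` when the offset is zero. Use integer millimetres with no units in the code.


translate([337, 392, 386]) cube([1072, 282, 41]);
translate([337, 392, 0]) cube([44, 44, 386]);
translate([337, 630, 0]) cube([44, 44, 386]);
translate([1365, 392, 0]) cube([44, 44, 386]);
translate([1365, 630, 0]) cube([44, 44, 386]);


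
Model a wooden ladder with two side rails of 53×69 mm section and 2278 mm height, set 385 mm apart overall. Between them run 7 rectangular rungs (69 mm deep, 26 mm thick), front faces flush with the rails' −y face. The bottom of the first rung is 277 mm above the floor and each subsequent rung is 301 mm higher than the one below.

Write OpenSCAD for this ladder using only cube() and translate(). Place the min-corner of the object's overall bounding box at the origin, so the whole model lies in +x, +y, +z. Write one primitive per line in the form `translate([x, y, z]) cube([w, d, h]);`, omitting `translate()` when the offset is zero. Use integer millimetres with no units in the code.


cube([53, 69, 2278]);
translate([332, 0, 0]) cube([53, 69, 2278]);
translate([53, 0, 277]) cube([279, 69, 26]);
translate([53, 0, 578]) cube([279, 69, 26]);
translate([53, 0, 879]) cube([279, 69, 26]);
translate([53, 0, 1180]) cube([279, 69, 26]);
translate([53, 0, 1481]) cube([279, 69, 26]);
translate([53, 0, 1782]) cube([279, 69, 26]);
translate([53, 0, 2083]) cube([279, 69, 26]);


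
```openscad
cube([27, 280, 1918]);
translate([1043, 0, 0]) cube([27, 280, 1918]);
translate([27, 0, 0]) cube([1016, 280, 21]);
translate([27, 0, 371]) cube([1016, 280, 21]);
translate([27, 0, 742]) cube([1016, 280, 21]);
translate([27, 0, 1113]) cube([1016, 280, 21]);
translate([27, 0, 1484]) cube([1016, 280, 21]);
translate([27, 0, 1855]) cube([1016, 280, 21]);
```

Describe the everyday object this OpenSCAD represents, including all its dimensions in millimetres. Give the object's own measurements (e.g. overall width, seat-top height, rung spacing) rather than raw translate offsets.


An open bookshelf. Two side panels, each 27 mm thick, 280 mm deep and 1918 mm tall, stand 1070 mm apart (outside-to-outside). Between them sit 6 shelves, each 21 mm thick and 280 mm deep, spanning the full gap between the sides. The bottom shelf rests on the floor (its underside at z = 0) and the clear gap between one shelf's top and the next shelf's underside is 350 mm.


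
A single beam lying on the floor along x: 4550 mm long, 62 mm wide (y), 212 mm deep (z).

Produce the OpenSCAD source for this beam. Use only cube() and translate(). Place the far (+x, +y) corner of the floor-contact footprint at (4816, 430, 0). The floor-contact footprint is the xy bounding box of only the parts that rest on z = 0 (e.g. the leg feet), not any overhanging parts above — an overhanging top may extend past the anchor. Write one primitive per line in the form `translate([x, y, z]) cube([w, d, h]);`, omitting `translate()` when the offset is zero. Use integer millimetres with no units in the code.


translate([266, 368, 0]) cube([4550, 62, 212]);


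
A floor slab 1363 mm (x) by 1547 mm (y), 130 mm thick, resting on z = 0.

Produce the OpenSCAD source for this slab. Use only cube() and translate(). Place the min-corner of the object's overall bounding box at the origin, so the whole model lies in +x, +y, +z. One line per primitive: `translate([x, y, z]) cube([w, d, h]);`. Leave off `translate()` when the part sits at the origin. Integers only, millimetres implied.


cube([1363, 1547, 130]);


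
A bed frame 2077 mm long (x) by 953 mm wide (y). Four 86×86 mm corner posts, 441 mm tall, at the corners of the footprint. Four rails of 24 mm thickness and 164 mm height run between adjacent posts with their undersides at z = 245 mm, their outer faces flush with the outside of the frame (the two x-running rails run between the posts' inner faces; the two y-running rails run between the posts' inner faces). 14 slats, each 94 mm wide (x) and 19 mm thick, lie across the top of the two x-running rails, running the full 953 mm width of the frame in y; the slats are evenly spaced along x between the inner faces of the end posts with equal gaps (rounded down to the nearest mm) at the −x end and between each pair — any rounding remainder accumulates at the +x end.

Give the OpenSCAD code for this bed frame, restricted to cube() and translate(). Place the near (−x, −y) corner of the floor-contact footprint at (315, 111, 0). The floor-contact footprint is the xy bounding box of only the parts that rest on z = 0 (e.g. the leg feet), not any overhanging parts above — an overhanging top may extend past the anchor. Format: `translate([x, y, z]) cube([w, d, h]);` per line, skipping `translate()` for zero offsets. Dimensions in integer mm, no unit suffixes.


// slat z = rail_z + rail_h = 245 + 164 = 409
// slat gap = ⌊(1905 − 14·94) / 15⌋ = 39
translate([315, 111, 0]) cube([86, 86, 441]);
translate([315, 978, 0]) cube([86, 86, 441]);
translate([2306, 111, 0]) cube([86, 86, 441]);
translate([2306, 978, 0]) cube([86, 86, 441]);
translate([401, 111, 245]) cube([1905, 24, 164]);
translate([401, 1040, 245]) cube([1905, 24, 164]);
translate([315, 197, 245]) cube([24, 781, 164]);
translate([2368, 197, 245]) cube([24, 781, 164]);
translate([440, 111, 409]) cube([94, 953, 19]);
translate([573, 111, 409]) cube([94, 953, 19]);
translate([706, 111, 409]) cube([94, 953, 19]);
translate([839, 111, 409]) cube([94, 953, 19]);
translate([972, 111, 409]) cube([94, 953, 19]);
translate([1105, 111, 409]) cube([94, 953, 19]);
translate([1238, 111, 409]) cube([94, 953, 19]);
translate([1371, 111, 409]) cube([94, 953, 19]);
translate([1504, 111, 409]) cube([94, 953, 19]);
translate([1637, 111, 409]) cube([94, 953, 19]);
translate([1770, 111, 409]) cube([94, 953, 19]);
translate([1903, 111, 409]) cube([94, 953, 19]);
translate([2036, 111, 409]) cube([94, 953, 19]);
translate([2169, 111, 409]) cube([94, 953, 19]);


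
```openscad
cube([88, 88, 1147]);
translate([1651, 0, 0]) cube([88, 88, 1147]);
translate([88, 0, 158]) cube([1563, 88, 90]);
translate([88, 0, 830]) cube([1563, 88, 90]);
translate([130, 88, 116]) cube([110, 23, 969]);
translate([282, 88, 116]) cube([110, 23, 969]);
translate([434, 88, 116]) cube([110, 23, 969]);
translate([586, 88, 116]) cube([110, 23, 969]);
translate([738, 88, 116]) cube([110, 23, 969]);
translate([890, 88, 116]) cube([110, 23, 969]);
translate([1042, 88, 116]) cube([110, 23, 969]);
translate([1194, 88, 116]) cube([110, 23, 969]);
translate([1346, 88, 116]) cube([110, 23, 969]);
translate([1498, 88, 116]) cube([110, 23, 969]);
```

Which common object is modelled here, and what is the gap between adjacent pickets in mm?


A fence section. The picket gap is 42 mm.

Two posts, two rails, 10 pickets — a fence section. Span 1563 mm holds 10 pickets of 110 mm with 11 equal gaps: ⌊(1563 − 10·110) / 11⌋ = 42 mm.


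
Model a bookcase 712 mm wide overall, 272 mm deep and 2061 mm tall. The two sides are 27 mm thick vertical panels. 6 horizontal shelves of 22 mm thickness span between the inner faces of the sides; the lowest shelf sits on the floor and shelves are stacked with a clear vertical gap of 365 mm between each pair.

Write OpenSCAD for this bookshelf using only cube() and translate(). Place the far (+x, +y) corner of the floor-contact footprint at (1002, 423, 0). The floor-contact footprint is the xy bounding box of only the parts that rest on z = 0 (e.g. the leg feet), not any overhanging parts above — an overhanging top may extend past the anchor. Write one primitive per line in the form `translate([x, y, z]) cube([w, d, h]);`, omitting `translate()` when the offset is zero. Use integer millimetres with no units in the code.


translate([290, 151, 0]) cube([27, 272, 2061]);
translate([975, 151, 0]) cube([27, 272, 2061]);
translate([317, 151, 0]) cube([658, 272, 22]);
translate([317, 151, 387]) cube([658, 272, 22]);
translate([317, 151, 774]) cube([658, 272, 22]);
translate([317, 151, 1161]) cube([658, 272, 22]);
translate([317, 151, 1548]) cube([658, 272, 22]);
translate([317, 151, 1935]) cube([658, 272, 22]);


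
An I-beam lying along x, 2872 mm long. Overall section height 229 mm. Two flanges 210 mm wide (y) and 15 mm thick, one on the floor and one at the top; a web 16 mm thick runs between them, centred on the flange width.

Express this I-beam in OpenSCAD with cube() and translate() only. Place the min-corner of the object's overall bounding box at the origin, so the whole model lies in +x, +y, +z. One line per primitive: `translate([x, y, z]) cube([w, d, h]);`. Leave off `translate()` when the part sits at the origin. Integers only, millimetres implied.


cube([2872, 210, 15]);
translate([0, 97, 15]) cube([2872, 16, 199]);
translate([0, 0, 214]) cube([2872, 210, 15]);


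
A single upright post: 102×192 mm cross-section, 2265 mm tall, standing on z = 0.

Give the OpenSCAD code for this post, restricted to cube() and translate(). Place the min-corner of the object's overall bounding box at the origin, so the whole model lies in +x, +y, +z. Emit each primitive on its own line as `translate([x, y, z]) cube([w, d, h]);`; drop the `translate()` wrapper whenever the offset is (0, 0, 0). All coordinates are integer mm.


cube([102, 192, 2265]);


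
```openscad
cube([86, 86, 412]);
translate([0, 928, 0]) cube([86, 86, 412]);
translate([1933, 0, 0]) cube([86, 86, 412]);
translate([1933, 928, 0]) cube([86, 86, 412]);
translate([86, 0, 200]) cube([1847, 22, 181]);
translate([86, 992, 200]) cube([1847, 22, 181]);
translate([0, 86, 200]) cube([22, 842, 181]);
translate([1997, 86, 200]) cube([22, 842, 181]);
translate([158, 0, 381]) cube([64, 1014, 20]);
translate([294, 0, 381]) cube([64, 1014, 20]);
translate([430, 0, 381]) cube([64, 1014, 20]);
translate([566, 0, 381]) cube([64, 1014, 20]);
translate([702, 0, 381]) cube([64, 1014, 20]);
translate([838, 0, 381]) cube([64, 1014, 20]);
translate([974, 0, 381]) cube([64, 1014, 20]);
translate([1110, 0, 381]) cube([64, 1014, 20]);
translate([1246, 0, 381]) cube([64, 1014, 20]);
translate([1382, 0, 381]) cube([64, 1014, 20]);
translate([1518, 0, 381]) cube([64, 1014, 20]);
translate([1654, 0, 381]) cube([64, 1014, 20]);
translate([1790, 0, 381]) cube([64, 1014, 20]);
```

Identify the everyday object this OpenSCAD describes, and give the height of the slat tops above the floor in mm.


A bed frame. The slat-top height is 401 mm.

Four posts, four rails, and a row of slats — a bed frame. Slats sit on the rails at z = 200 + 181 = 381; with slat thickness 20, the top is 401 mm.
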